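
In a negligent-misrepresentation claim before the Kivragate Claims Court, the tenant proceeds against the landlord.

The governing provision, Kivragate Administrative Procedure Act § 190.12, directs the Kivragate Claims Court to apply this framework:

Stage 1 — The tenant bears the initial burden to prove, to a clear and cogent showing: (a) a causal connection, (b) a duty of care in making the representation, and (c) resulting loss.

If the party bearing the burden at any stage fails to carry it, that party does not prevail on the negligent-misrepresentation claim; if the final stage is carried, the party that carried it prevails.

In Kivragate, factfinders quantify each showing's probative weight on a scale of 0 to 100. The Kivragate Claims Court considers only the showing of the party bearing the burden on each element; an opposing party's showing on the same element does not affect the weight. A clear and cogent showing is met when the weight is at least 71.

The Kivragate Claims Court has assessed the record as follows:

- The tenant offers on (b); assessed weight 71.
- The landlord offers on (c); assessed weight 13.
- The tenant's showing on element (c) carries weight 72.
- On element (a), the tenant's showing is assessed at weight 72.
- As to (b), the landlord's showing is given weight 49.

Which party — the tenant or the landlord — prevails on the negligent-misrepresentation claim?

tenant

Stage 1 (tenant, a clear and cogent showing, weight is at least 71): (a) 72 ≥ 71 — meets; (b) 71 (landlord's 49 disregarded) ≥ 71 — meets; (c) 72 (landlord's 13 disregarded) ≥ 71 — meets.
  The tenant carries the last stage.
With every stage satisfied, the tenant prevails.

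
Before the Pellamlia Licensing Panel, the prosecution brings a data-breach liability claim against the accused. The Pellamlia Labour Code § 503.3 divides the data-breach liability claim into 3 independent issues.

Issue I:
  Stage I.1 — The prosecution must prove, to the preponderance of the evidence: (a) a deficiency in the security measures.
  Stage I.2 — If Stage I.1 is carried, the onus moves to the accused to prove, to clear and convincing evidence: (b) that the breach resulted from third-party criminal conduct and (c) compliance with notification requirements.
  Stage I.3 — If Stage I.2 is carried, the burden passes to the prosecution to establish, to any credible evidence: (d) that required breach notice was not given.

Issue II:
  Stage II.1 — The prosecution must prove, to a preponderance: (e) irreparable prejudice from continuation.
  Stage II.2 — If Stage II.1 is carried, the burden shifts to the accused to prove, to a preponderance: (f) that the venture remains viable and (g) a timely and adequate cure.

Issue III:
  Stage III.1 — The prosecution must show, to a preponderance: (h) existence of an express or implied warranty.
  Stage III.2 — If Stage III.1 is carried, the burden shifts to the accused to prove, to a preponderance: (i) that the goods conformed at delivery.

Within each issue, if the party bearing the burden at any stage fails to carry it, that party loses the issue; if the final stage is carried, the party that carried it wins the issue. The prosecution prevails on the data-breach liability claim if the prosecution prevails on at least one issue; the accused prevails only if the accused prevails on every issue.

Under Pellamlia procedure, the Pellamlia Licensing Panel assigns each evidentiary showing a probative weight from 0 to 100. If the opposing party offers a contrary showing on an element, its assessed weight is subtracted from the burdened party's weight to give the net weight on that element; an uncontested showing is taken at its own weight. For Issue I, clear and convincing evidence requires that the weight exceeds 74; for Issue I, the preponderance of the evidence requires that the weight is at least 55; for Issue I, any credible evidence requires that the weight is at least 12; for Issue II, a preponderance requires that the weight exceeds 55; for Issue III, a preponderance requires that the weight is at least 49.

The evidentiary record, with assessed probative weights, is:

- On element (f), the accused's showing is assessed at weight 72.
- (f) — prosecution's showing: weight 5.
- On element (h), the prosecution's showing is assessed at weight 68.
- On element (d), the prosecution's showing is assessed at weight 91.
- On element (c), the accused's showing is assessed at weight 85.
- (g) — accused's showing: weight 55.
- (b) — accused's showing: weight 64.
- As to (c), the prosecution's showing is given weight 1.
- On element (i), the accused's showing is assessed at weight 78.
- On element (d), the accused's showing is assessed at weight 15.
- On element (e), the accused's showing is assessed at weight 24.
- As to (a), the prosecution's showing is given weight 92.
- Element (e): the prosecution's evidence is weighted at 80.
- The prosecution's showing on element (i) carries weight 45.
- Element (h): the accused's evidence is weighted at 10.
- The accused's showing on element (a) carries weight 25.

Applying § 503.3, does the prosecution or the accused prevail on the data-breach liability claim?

prosecution

— Issue I —
Stage I.1 (prosecution, the preponderance of the evidence, weight is at least 55): (a) net 92−25=67 ≥ 55 — meets.
  The prosecution carries Stage I.1; the accused now bears the burden.
Stage I.2 (accused, clear and convincing evidence, weight exceeds 74): (b) 64 ≤ 74 — fails; (c) net 85−1=84 > 74 — meets.
  Not every element is met, so the accused fails to carry Stage I.2.
So the prosecution prevails on this issue.
— Issue II —
Stage II.1 (prosecution, a preponderance, weight exceeds 55): (e) net 80−24=56 > 55 — meets.
  Stage II.1 carried; the burden shifts to the accused.
Stage II.2 (accused, a preponderance, weight exceeds 55): (f) net 72−5=67 > 55 — meets; (g) 55 ≤ 55 — fails.
  Stage II.2 not carried; the accused fails its burden.
So the prosecution prevails on this issue.
— Issue III —
Stage III.1 — burden on prosecution; standard: a preponderance (weight is at least 49).
    (h): 68 − 10 = 58 ≥ 49 [met]
  All elements met. The burden passes to the accused.
Stage III.2 — burden on accused; standard: a preponderance (weight is at least 49).
    (i): 78 − 45 = 33 < 49 [not met]
  Not every element is met, so the accused fails to carry Stage III.2.
The prosecution prevails on this issue.
Per-issue: Issue I → prosecution; Issue II → prosecution; Issue III → prosecution. The prosecution must prevail on at least one issue; overall, the prosecution prevails.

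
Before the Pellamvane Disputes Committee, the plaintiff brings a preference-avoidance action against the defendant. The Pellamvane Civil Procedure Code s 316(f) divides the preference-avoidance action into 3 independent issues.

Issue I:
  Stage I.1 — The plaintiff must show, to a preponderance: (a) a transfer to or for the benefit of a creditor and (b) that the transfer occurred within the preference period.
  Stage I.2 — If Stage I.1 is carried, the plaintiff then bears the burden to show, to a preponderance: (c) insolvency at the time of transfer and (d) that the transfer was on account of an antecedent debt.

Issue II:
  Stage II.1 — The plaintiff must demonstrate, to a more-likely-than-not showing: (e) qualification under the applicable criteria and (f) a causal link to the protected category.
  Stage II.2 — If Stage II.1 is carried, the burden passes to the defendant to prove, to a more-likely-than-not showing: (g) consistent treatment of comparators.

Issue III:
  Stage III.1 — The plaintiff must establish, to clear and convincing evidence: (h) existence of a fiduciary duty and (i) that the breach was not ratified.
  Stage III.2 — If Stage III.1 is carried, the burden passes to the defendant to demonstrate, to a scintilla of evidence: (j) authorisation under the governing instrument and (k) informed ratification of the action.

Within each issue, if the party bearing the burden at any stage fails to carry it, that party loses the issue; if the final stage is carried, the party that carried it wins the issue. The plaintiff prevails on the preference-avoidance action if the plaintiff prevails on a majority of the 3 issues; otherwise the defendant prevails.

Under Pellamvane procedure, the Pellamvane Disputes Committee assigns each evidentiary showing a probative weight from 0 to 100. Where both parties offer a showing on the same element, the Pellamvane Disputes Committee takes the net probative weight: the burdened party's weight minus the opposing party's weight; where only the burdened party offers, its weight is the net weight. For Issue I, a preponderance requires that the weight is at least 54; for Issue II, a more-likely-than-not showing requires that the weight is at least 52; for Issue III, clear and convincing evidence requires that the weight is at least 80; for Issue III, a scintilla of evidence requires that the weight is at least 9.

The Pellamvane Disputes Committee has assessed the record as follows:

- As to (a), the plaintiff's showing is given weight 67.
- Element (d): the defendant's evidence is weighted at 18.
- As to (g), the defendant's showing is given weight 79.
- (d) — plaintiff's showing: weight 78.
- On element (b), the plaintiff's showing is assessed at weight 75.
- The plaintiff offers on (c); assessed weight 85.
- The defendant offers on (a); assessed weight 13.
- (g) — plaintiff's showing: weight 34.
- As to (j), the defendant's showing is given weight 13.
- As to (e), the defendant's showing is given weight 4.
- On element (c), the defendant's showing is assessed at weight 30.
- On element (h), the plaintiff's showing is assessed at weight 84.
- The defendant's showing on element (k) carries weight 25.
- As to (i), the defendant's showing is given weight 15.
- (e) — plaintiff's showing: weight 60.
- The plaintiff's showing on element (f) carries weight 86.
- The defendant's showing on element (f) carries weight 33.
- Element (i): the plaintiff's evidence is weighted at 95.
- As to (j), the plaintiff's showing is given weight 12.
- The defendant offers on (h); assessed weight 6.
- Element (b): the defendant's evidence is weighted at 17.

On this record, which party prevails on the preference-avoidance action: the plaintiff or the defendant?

— Issue I —
Stage I.1 — burden on plaintiff; standard: a preponderance (weight is at least 54).
    (a): 67 − 13 = 54 ≥ 54 [met]
    (b): 75 − 17 = 58 ≥ 54 [met]
  All elements met. The plaintiff retains the burden for Stage I.2.
Stage I.2 — burden on plaintiff; standard: a preponderance (weight is at least 54).
    (c): 85 − 30 = 55 ≥ 54 [met]
    (d): 78 − 18 = 60 ≥ 54 [met]
  Stage I.2 carried; the final stage is satisfied.
Every stage carried; the plaintiff prevails on this issue.
— Issue II —
Stage II.1 — burden on plaintiff; standard: a more-likely-than-not showing (weight is at least 52).
    (e): 60 − 4 = 56 ≥ 52 [met]
    (f): 86 − 33 = 53 ≥ 52 [met]
  All elements met. The burden passes to the defendant.
Stage II.2 — burden on defendant; standard: a more-likely-than-not showing (weight is at least 52).
    (g): 79 − 34 = 45 < 52 [not met]
  Stage II.2 not carried; the defendant fails its burden.
The plaintiff prevails on this issue.
— Issue III —
At Stage III.1 the plaintiff must meet clear and convincing evidence (weight is at least 80): on (h) the weight is 84 less the opposing 6 gives net 78, < 80, so (h) does not meet the standard; on (i) the weight is 95 less the opposing 15 gives net 80, which does reach 80, so (i) meets the standard.
  Not every element is met, so the plaintiff fails to carry Stage III.1.
The defendant prevails on this issue.
Per-issue: Issue I → plaintiff; Issue II → plaintiff; Issue III → defendant. The plaintiff must prevail on a majority of issues; overall, the plaintiff prevails.

plaintiff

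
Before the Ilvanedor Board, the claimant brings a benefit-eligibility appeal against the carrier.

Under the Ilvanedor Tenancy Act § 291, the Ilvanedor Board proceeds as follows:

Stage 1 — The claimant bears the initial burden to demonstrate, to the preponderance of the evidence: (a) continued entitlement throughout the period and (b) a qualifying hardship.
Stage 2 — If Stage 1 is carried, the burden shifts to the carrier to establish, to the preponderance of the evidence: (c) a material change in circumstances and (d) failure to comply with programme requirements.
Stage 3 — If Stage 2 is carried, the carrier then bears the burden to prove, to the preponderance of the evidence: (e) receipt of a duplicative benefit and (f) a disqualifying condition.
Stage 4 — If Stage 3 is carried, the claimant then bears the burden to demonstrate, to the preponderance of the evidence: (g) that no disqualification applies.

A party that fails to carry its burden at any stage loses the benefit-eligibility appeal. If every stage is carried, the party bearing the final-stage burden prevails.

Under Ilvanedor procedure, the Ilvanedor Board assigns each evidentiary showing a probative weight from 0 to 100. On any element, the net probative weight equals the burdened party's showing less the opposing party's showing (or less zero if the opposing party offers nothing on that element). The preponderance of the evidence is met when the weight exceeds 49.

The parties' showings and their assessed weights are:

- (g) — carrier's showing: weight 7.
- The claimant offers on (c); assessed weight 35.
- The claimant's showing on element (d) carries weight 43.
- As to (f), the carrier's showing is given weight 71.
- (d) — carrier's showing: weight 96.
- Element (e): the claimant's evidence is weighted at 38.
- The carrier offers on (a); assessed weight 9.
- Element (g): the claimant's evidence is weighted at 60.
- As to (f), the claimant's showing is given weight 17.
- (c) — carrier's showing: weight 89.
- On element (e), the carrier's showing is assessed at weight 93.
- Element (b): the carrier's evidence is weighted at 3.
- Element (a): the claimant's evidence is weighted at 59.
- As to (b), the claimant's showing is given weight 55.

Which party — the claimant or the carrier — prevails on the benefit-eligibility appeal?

claimant

At Stage 1 the claimant must meet the preponderance of the evidence (weight exceeds 49): on (a) the weight is 59 less the opposing 9 gives net 50, which does exceed 49, so (a) meets the standard; on (b) the weight is 55 less the opposing 3 gives net 52, > 49, so (b) meets the standard.
  Stage 1 carried; the burden shifts to the carrier.
At Stage 2 the carrier must meet the preponderance of the evidence (weight exceeds 49): on (c) the weight is 89 less the opposing 35 gives net 54, which does exceed 49, so (c) meets the standard; on (d) the weight is 96 less the opposing 43 gives net 53, which does exceed 49, so (d) meets the standard.
  All elements met. The carrier retains the burden for Stage 3.
At Stage 3 the carrier must meet the preponderance of the evidence (weight exceeds 49): on (e) the weight is 93 less the opposing 38 gives net 55, which does exceed 49, so (e) meets the standard; on (f) the weight is 71 less the opposing 17 gives net 54, which does exceed 49, so (f) meets the standard.
  All elements met. The burden passes to the claimant.
At Stage 4 the claimant must meet the preponderance of the evidence (weight exceeds 49): on (g) the weight is 60 less the opposing 7 gives net 53, > 49, so (g) meets the standard.
  Stage 4 carried; the final stage is satisfied.
Every stage carried; the claimant prevails.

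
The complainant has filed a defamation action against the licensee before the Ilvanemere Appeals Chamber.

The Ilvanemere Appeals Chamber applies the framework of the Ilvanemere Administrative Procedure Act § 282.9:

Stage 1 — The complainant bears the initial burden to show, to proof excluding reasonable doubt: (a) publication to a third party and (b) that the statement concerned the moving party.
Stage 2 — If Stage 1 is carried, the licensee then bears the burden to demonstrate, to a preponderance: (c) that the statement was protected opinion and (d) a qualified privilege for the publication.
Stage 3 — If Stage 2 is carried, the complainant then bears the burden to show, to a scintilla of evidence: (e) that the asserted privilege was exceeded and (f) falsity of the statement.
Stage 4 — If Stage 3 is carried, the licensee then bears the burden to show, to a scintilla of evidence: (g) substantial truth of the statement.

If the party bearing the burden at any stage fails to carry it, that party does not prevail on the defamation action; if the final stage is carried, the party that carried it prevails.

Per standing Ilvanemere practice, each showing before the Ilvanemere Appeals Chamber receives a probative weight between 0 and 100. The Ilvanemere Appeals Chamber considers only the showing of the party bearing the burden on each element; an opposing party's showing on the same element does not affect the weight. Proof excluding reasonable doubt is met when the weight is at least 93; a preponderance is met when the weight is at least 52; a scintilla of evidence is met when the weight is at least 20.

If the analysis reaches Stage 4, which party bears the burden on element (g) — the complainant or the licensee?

Stage 4's rule assigns the burden to the licensee (to a scintilla of evidence).

licensee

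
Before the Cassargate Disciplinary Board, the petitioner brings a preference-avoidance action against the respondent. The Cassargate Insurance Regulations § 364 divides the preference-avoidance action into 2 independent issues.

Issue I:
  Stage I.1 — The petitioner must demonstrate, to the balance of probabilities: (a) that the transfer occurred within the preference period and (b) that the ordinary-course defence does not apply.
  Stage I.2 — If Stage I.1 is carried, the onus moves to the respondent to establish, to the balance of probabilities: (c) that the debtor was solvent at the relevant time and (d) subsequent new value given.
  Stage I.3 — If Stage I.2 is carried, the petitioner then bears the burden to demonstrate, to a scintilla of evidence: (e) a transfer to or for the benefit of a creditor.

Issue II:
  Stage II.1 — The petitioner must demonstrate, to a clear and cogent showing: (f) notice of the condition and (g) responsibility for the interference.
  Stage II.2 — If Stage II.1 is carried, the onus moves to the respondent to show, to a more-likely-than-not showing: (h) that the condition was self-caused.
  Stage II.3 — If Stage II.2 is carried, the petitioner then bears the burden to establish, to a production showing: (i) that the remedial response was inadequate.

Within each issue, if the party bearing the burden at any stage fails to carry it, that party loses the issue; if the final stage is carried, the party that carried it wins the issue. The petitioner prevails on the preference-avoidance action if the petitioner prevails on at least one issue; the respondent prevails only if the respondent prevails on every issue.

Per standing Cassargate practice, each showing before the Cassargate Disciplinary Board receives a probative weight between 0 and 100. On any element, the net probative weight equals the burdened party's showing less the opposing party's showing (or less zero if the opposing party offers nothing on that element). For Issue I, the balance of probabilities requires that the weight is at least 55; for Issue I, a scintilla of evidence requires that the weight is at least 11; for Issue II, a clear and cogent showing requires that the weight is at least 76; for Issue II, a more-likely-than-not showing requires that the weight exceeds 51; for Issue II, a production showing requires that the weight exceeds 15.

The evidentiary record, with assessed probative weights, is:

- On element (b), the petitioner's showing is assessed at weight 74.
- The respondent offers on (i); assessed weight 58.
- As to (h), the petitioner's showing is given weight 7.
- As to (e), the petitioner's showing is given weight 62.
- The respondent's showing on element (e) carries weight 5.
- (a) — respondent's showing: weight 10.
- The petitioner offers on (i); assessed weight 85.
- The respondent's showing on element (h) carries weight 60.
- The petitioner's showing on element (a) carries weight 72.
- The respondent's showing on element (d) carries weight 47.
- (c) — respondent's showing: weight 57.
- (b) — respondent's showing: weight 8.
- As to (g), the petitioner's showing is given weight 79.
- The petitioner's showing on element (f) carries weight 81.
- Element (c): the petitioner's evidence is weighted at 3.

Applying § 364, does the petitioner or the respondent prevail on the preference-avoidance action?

— Issue I —
Stage I.1 — burden on petitioner; standard: the balance of probabilities (weight is at least 55).
    (a): 72 − 10 = 62 ≥ 55 [met]
    (b): 74 − 8 = 66 ≥ 55 [met]
  Stage I.1 is satisfied; the onus moves to the respondent.
Stage I.2 — burden on respondent; standard: the balance of probabilities (weight is at least 55).
    (c): 57 − 3 = 54 < 55 [not met]
    (d): 47 < 55 [not met]
  The respondent does not carry Stage I.2.
The analysis ends at Stage I.2; the petitioner prevails on this issue.
— Issue II —
Stage II.1 — burden on petitioner; standard: a clear and cogent showing (weight is at least 76).
    (f): 81 ≥ 76 [met]
    (g): 79 ≥ 76 [met]
  Stage II.1 is satisfied; the onus moves to the respondent.
Stage II.2 — burden on respondent; standard: a more-likely-than-not showing (weight exceeds 51).
    (h): 60 − 7 = 53 > 51 [met]
  Stage II.2 is satisfied; the onus moves to the petitioner.
Stage II.3 — burden on petitioner; standard: a production showing (weight exceeds 15).
    (i): 85 − 58 = 27 > 15 [met]
  All elements met at the final stage.
With every stage satisfied, the petitioner prevails on this issue.
Per-issue: Issue I → petitioner; Issue II → petitioner. The petitioner must prevail on at least one issue; overall, the petitioner prevails.

petitioner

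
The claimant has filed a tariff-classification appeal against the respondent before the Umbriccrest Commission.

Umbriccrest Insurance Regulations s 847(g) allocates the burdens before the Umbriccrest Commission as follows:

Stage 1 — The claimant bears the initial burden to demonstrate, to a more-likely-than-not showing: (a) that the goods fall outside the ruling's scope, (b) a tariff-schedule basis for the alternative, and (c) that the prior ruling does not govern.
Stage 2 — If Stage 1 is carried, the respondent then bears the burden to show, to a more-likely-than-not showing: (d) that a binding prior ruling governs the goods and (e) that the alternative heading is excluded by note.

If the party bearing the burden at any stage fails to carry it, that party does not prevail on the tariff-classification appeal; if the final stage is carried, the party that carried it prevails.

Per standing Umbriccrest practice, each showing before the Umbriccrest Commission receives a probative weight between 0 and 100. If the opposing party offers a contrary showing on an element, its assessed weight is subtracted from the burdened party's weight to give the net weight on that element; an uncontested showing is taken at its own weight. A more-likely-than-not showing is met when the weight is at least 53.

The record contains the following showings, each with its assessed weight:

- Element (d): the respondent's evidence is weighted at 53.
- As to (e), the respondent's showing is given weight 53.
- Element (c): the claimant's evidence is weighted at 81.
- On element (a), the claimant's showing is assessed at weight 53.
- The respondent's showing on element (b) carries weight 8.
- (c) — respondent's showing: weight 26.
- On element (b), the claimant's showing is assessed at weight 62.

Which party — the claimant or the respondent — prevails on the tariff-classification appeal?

respondent

At Stage 1 the claimant must meet a more-likely-than-not showing (weight is at least 53): on (a) the weight is 53, which does reach 53, so (a) meets the standard; on (b) the weight is 62 less the opposing 8 gives net 54, ≥ 53, so (b) meets the standard; on (c) the weight is 81 less the opposing 26 gives net 55, ≥ 53, so (c) meets the standard.
  The claimant carries Stage 1; the respondent now bears the burden.
At Stage 2 the respondent must meet a more-likely-than-not showing (weight is at least 53): on (d) the weight is 53, ≥ 53, so (d) meets the standard; on (e) the weight is 53, ≥ 53, so (e) meets the standard.
  All elements met at the final stage.
All stages carried — the respondent prevails.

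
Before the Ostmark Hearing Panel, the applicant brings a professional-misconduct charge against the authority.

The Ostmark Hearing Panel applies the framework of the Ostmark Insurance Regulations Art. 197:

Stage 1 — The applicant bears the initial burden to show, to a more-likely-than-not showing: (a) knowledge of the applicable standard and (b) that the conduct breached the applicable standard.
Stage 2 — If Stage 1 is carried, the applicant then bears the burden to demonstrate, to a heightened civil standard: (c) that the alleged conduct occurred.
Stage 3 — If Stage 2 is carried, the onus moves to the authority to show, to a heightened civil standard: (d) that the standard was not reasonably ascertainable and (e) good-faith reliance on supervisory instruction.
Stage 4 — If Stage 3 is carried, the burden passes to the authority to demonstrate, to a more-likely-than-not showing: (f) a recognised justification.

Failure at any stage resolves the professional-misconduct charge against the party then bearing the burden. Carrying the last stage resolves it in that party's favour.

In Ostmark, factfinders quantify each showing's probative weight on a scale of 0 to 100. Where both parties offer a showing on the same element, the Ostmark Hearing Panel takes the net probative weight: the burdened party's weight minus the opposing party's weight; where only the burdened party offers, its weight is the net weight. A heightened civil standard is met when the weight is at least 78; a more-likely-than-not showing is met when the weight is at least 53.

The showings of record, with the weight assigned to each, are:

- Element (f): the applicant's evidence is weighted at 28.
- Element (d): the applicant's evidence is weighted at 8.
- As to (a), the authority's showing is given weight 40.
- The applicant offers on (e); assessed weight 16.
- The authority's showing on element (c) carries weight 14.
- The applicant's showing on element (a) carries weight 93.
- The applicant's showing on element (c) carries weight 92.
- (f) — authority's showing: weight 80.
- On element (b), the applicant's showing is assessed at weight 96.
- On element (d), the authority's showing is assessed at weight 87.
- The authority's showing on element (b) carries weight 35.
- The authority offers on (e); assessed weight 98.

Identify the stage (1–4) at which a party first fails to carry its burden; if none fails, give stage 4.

stage 4

At Stage 1 the applicant must meet a more-likely-than-not showing (weight is at least 53): on (a) the weight is 93 less the opposing 40 gives net 53, ≥ 53, so (a) meets the standard; on (b) the weight is 96 less the opposing 35 gives net 61, ≥ 53, so (b) meets the standard.
  All elements met. The applicant retains the burden for Stage 2.
At Stage 2 the applicant must meet a heightened civil standard (weight is at least 78): on (c) the weight is 92 less the opposing 14 gives net 78, which does reach 78, so (c) meets the standard.
  Stage 2 is satisfied; the onus moves to the authority.
At Stage 3 the authority must meet a heightened civil standard (weight is at least 78): on (d) the weight is 87 less the opposing 8 gives net 79, which does reach 78, so (d) meets the standard; on (e) the weight is 98 less the opposing 16 gives net 82, ≥ 78, so (e) meets the standard.
  Stage 3 is satisfied; the authority continues to bear the burden.
At Stage 4 the authority must meet a more-likely-than-not showing (weight is at least 53): on (f) the weight is 80 less the opposing 28 gives net 52, which does not reach 53, so (f) does not meet the standard.
  Not every element is met, so the authority fails to carry Stage 4.
So the applicant prevails.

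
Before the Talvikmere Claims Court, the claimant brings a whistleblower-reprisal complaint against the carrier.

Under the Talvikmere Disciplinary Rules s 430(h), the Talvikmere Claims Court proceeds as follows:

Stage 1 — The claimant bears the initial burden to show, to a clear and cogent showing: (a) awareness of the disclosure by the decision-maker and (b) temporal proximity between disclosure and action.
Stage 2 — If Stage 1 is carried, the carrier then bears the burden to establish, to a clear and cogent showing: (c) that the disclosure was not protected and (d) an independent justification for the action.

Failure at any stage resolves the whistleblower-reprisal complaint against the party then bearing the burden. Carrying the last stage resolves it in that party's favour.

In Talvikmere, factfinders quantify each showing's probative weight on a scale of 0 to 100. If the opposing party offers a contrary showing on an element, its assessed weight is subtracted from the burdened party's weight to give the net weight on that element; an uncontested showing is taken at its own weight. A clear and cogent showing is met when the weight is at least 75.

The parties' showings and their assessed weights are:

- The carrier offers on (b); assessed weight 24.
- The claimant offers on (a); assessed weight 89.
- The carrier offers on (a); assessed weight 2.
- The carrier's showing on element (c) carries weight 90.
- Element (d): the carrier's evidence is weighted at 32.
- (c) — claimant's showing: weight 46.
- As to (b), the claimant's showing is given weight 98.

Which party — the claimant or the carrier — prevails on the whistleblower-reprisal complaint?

At Stage 1 the claimant must meet a clear and cogent showing (weight is at least 75): on (a) the weight is 89 less the opposing 2 gives net 87, which does reach 75, so (a) meets the standard; on (b) the weight is 98 less the opposing 24 gives net 74, which does not reach 75, so (b) does not meet the standard.
  The claimant does not carry Stage 1.
The carrier prevails.

carrier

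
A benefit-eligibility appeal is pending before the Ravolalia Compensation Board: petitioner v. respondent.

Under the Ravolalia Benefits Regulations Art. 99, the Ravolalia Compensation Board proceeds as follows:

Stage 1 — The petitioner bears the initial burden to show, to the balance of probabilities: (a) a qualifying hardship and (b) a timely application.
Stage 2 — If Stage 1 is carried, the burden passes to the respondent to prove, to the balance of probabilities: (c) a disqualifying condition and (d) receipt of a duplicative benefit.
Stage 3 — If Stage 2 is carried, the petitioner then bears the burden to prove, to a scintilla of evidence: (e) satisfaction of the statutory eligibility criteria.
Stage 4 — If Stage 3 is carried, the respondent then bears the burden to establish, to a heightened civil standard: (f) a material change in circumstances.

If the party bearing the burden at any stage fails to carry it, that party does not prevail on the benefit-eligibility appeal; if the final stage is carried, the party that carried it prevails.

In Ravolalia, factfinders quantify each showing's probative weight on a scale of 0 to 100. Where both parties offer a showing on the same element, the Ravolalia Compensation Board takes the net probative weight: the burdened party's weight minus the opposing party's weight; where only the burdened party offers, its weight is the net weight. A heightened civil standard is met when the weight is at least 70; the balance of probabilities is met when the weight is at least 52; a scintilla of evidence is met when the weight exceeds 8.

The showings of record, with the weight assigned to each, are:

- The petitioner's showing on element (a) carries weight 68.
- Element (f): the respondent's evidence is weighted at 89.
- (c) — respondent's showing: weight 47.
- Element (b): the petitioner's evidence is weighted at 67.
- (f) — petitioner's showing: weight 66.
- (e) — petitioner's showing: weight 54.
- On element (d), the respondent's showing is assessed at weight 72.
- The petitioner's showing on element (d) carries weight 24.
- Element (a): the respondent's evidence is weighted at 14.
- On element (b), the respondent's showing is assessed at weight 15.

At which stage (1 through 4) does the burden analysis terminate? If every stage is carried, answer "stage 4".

At Stage 1 the petitioner must meet the balance of probabilities (weight is at least 52): on (a) the weight is 68 less the opposing 14 gives net 54, which does reach 52, so (a) meets the standard; on (b) the weight is 67 less the opposing 15 gives net 52, which does reach 52, so (b) meets the standard.
  Stage 1 is satisfied; the onus moves to the respondent.
At Stage 2 the respondent must meet the balance of probabilities (weight is at least 52): on (c) the weight is 47, which does not reach 52, so (c) does not meet the standard; on (d) the weight is 72 less the opposing 24 gives net 48, which does not reach 52, so (d) does not meet the standard.
  Stage 2 not carried; the respondent fails its burden.
The petitioner prevails.

stage 2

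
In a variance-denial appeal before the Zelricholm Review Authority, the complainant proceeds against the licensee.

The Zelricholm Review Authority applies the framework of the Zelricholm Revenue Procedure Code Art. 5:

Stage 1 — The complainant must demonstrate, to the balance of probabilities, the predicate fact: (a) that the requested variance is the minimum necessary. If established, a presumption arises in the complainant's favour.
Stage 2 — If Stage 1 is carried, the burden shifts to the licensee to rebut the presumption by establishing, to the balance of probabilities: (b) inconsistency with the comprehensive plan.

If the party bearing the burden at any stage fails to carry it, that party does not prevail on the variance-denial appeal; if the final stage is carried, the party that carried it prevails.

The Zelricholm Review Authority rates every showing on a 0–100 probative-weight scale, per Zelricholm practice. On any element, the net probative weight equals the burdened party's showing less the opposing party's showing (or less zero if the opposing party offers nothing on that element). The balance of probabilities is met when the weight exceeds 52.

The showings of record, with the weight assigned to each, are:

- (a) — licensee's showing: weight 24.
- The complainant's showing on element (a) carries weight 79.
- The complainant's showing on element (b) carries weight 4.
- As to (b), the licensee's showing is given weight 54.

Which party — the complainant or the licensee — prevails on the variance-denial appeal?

complainant

Stage 1 (complainant, the balance of probabilities, weight exceeds 52): (a) net 79−24=55 > 52 — meets.
  Stage 1 carried; the burden shifts to the licensee.
Stage 2 (licensee, the balance of probabilities, weight exceeds 52): (b) net 54−4=50 ≤ 52 — fails.
  The licensee does not carry Stage 2.
So the complainant prevails.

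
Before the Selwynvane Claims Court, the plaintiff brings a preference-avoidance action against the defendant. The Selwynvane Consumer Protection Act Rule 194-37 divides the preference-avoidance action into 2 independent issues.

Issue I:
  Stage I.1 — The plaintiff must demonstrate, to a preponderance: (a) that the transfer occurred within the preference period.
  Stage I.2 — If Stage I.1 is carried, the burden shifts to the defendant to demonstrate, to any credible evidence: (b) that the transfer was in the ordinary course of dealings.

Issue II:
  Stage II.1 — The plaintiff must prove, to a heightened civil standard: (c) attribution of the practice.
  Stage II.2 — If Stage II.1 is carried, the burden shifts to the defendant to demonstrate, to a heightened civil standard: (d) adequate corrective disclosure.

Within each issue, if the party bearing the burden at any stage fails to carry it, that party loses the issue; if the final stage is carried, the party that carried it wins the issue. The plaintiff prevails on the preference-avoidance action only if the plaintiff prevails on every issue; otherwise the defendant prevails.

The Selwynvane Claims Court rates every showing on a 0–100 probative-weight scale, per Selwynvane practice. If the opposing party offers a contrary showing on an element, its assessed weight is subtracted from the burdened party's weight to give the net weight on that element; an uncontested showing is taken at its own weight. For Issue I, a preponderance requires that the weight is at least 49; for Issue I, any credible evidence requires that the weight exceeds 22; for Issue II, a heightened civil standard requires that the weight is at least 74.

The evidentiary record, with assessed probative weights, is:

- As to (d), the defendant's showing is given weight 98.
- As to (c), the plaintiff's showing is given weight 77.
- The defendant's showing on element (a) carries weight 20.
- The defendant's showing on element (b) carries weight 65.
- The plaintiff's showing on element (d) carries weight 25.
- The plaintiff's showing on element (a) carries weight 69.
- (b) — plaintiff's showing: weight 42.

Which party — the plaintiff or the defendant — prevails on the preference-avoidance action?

— Issue I —
Stage I.1 — burden on plaintiff; standard: a preponderance (weight is at least 49).
    (a): 69 − 20 = 49 ≥ 49 [met]
  Stage I.1 carried; the burden shifts to the defendant.
Stage I.2 — burden on defendant; standard: any credible evidence (weight exceeds 22).
    (b): 65 − 42 = 23 > 22 [met]
  All elements met at the final stage.
With every stage satisfied, the defendant prevails on this issue.
— Issue II —
Stage II.1 — burden on plaintiff; standard: a heightened civil standard (weight is at least 74).
    (c): 77 ≥ 74 [met]
  Stage II.1 carried; the burden shifts to the defendant.
Stage II.2 — burden on defendant; standard: a heightened civil standard (weight is at least 74).
    (d): 98 − 25 = 73 < 74 [not met]
  Not every element is met, so the defendant fails to carry Stage II.2.
So the plaintiff prevails on this issue.
Per-issue: Issue I → defendant; Issue II → plaintiff. The plaintiff must prevail on every issue; overall, the defendant prevails.

defendant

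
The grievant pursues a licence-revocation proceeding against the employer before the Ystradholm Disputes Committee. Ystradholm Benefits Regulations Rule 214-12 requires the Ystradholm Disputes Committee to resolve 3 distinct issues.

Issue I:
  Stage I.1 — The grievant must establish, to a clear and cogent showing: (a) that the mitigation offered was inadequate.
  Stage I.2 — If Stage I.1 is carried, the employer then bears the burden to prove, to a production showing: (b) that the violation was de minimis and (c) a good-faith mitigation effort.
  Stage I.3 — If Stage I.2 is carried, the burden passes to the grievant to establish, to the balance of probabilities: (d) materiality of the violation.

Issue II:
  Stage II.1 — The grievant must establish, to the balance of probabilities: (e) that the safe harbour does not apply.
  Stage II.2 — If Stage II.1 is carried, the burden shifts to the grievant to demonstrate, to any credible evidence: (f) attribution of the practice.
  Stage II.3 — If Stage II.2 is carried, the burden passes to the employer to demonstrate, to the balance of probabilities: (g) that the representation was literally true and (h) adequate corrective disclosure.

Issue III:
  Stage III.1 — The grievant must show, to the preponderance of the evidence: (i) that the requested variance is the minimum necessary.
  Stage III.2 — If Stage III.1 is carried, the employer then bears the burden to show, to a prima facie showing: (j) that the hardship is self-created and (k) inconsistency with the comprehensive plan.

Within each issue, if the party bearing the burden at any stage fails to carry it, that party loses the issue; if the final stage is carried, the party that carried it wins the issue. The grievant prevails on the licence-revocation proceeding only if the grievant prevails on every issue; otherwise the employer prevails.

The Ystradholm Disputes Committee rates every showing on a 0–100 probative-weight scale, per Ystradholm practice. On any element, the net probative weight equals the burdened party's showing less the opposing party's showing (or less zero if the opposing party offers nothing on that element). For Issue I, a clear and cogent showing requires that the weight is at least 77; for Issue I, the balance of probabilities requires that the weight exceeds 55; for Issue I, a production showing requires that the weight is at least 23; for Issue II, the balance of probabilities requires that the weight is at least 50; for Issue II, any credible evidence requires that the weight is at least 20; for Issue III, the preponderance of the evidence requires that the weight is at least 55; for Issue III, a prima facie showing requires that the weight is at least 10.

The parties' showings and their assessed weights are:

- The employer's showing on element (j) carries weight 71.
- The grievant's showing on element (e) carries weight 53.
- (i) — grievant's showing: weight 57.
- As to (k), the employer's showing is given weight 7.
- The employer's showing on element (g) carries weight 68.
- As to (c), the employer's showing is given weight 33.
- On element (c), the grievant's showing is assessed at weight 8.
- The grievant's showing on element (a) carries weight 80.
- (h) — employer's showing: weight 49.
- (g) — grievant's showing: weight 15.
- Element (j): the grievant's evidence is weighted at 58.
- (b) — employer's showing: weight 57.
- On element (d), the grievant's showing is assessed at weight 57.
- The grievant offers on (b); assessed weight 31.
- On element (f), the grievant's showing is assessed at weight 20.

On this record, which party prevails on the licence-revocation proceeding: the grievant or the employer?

— Issue I —
Stage I.1 — burden on grievant; standard: a clear and cogent showing (weight is at least 77).
    (a): 80 ≥ 77 [met]
  The grievant carries Stage I.1; the employer now bears the burden.
Stage I.2 — burden on employer; standard: a production showing (weight is at least 23).
    (b): 57 − 31 = 26 ≥ 23 [met]
    (c): 33 − 8 = 25 ≥ 23 [met]
  Stage I.2 carried; the burden shifts to the grievant.
Stage I.3 — burden on grievant; standard: the balance of probabilities (weight exceeds 55).
    (d): 57 > 55 [met]
  All elements met at the final stage.
All stages carried — the grievant prevails on this issue.
— Issue II —
Stage II.1 (grievant, the balance of probabilities, weight is at least 50): (e) 53 ≥ 50 — meets.
  Stage II.1 is satisfied; the grievant continues to bear the burden.
Stage II.2 (grievant, any credible evidence, weight is at least 20): (f) 20 ≥ 20 — meets.
  All elements met. The burden passes to the employer.
Stage II.3 (employer, the balance of probabilities, weight is at least 50): (g) net 68−15=53 ≥ 50 — meets; (h) 49 < 50 — fails.
  Not every element is met, so the employer fails to carry Stage II.3.
The analysis ends at Stage II.3; the grievant prevails on this issue.
— Issue III —
Stage III.1 — burden on grievant; standard: the preponderance of the evidence (weight is at least 55).
    (i): 57 ≥ 55 [met]
  All elements met. The burden passes to the employer.
Stage III.2 — burden on employer; standard: a prima facie showing (weight is at least 10).
    (j): 71 − 58 = 13 ≥ 10 [met]
    (k): 7 < 10 [not met]
  Not every element is met, so the employer fails to carry Stage III.2.
The analysis ends at Stage III.2; the grievant prevails on this issue.
Per-issue: Issue I → grievant; Issue II → grievant; Issue III → grievant. The grievant must prevail on every issue; overall, the grievant prevails.

grievant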